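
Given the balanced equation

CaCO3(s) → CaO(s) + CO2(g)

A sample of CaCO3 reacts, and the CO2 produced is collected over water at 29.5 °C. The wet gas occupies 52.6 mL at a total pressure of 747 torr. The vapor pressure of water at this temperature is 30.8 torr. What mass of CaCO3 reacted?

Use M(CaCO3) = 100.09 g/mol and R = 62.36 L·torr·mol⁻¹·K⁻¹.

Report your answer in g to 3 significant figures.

P(CO2) = 747 − 30.8 = 716.2 torr
n(CO2) = PV/RT = (716.2 × 0.05260) / (62.36 × 302.65) = 0.001996 mol
n(CaCO3) = (1/1) × 0.001996 = 0.001996 mol
m(CaCO3) = 0.001996 × 100.09 = 0.1998 g

0.200 g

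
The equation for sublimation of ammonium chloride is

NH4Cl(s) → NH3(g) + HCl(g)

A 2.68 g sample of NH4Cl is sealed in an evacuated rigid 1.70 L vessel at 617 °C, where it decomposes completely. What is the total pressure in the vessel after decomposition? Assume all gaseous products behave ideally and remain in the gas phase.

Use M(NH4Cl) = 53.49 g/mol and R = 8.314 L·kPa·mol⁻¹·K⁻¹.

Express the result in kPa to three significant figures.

n(NH4Cl) = 2.68 / 53.49 = 0.05010 mol
n(gas produced) = (2/1) × 0.05010 = 0.1002 mol
P = nRT/V = 0.1002 × 8.314 × 890.15 / 1.70 = 436.2 kPa

436 kPa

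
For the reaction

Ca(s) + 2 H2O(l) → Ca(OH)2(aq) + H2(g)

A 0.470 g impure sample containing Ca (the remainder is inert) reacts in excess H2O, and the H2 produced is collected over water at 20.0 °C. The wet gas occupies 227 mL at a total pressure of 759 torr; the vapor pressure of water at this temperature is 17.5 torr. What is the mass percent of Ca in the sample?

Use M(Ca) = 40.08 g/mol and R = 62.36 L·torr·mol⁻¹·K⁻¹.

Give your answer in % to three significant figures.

P(H2) = 759 − 17.5 = 741.5 torr
n(H2) = PV/RT = (741.5 × 0.2270) / (62.36 × 293.15) = 0.009207 mol
n(Ca) = (1/1) × 0.009207 = 0.009207 mol
m(Ca) = 0.009207 × 40.08 = 0.3690 g
%Ca = 0.3690 / 0.470 × 100 = 78.51%

78.5 %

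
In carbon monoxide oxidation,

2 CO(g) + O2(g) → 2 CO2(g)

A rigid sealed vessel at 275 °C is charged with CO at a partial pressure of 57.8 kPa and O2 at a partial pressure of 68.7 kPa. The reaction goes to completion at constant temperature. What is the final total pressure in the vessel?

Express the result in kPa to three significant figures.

With V and T fixed, P_i ∝ n_i, so the mole ratios apply directly to partial pressures at 275 °C.
P(O2) required for 57.8 kPa of CO = (1/2) × 57.8 = 28.90 kPa; available 68.7 kPa, so CO is limiting.
P(O2) remaining = 68.7 − (1/2) × 57.8 = 39.80 kPa
P(gaseous products) = (2)/2 × 57.8 = 57.80 kPa
P_total at 275 °C = 39.80 + 57.80 = 97.60 kPa

97.6 kPa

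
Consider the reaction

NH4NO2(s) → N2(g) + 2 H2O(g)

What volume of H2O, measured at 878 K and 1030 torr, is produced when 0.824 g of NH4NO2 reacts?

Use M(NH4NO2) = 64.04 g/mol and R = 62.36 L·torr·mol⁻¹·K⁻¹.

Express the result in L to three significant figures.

n(NH4NO2) = 0.8240 / 64.04 = 0.01287 mol
n(H2O) = (2/1) × 0.01287 = 0.02574 mol
V = nRT/P = 0.02574 × 62.36 × 878 / 1030 = 1.368 L

1.37 L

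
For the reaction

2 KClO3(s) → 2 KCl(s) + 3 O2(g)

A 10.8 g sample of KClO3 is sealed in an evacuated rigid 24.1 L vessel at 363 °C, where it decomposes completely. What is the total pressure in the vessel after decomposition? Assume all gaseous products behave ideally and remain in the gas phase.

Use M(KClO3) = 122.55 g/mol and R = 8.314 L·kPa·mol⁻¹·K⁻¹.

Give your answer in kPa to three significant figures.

n(KClO3) = 10.8 / 122.55 = 0.08813 mol
n(gas produced) = (3/2) × 0.08813 = 0.1322 mol
P = nRT/V = 0.1322 × 8.314 × 636.15 / 24.1 = 29.01 kPa

29.0 kPa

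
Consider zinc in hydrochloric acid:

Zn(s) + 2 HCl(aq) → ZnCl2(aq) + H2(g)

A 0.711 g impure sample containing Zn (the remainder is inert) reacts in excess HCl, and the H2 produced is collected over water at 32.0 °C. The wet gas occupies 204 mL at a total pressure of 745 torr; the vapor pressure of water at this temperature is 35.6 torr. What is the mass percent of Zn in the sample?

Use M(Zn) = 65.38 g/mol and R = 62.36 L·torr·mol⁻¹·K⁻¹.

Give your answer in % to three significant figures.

P(H2) = 745 − 35.6 = 709.4 torr
n(H2) = PV/RT = (709.4 × 0.2040) / (62.36 × 305.15) = 0.007605 mol
n(Zn) = (1/1) × 0.007605 = 0.007605 mol
m(Zn) = 0.007605 × 65.38 = 0.4972 g
%Zn = 0.4972 / 0.711 × 100 = 69.93%

69.9 %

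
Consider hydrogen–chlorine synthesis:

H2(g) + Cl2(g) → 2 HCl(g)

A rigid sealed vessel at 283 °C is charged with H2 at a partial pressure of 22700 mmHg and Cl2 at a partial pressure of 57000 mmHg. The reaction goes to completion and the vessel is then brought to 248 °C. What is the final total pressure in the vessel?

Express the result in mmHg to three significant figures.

At constant V, partial pressures at 283 °C are proportional to moles, so apply stoichiometry directly to pressures.
P(Cl2) required for 22700 mmHg of H2 = (1/1) × 22700 = 22700 mmHg; available 57000 mmHg, so H2 is limiting.
P(Cl2) remaining = 57000 − (1/1) × 22700 = 34300 mmHg
P(gaseous products) = (2)/1 × 22700 = 45400 mmHg
P_total at 283 °C = 34300 + 45400 = 79700 mmHg
Scaling to 248 °C: P = 79700 × 521.15/556.15 = 74680 mmHg

74700 mmHg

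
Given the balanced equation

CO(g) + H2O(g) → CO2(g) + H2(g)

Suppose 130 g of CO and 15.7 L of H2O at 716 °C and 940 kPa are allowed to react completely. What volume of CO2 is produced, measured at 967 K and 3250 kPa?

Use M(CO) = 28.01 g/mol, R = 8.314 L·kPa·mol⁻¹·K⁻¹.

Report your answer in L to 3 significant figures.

n(CO) = 130 / 28.01 = 4.641 mol
n(H2O) = PV/RT = (940 × 15.7) / (8.314 × 989.15) = 1.795 mol
For 4.641 mol CO, stoichiometry requires (1/1) × 4.641 = 4.641 mol H2O; 1.795 mol is available, so H2O is limiting.
n(CO2) = (1/1) × 1.795 = 1.795 mol
V(CO2) = nRT/P = 1.795 × 8.314 × 967 / 3250 = 4.440 L

4.44 L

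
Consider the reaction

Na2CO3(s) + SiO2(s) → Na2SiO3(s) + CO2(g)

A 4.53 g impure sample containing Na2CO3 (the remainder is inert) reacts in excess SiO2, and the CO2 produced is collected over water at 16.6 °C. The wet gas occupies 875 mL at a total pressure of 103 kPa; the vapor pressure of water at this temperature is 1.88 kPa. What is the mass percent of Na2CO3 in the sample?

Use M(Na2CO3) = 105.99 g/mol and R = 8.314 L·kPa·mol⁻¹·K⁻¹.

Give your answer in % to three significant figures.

P(CO2) = 103 − 1.88 = 101.1 kPa
n(CO2) = PV/RT = (101.1 × 0.8750) / (8.314 × 289.75) = 0.03672 mol
n(Na2CO3) = (1/1) × 0.03672 = 0.03672 mol
m(Na2CO3) = 0.03672 × 105.99 = 3.892 g
%Na2CO3 = 3.892 / 4.53 × 100 = 85.92%

85.9 %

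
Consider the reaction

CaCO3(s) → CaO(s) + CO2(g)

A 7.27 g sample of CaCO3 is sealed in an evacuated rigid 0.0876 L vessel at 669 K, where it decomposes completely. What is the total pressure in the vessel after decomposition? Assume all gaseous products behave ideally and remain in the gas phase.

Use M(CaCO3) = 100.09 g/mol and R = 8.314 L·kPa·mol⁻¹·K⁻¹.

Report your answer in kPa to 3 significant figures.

4610 kPa

n(CaCO3) = 7.27 / 100.09 = 0.07263 mol
n(gas produced) = (1/1) × 0.07263 = 0.07263 mol
P = nRT/V = 0.07263 × 8.314 × 669 / 0.0876 = 4612 kPa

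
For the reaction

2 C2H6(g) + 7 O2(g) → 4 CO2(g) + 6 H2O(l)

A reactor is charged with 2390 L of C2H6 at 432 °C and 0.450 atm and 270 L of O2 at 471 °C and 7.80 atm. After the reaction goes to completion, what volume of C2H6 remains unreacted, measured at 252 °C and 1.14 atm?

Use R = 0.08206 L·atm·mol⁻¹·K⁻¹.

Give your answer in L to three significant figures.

330 L

n(C2H6) = PV/RT = (0.450 × 2390) / (0.08206 × 705.15) = 18.59 mol
n(O2) = PV/RT = (7.80 × 270) / (0.08206 × 744.15) = 34.49 mol
For 18.59 mol C2H6, stoichiometry requires (7/2) × 18.59 = 65.06 mol O2; 34.49 mol is available, so O2 is limiting.
n(C2H6) consumed = (2/7) × 34.49 = 9.854 mol; remaining = 18.59 − 9.854 = 8.736 mol
V(C2H6) = nRT/P = 8.736 × 0.08206 × 525.15 / 1.14 = 330.2 L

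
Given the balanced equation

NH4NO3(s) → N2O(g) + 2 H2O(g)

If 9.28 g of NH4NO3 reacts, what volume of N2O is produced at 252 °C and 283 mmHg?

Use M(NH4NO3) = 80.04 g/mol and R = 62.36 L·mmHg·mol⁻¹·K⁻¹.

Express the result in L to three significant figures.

n(NH4NO3) = 9.280 / 80.04 = 0.1159 mol
n(N2O) = (1/1) × 0.1159 = 0.1159 mol
V = nRT/P = 0.1159 × 62.36 × 525.15 / 283 = 13.41 L

13.4 L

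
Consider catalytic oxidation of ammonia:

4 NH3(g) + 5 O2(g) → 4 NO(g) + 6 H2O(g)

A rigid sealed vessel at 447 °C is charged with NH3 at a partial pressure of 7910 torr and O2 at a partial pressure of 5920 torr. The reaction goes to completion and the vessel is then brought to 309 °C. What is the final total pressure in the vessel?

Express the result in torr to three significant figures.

At constant V, partial pressures at 447 °C are proportional to moles, so apply stoichiometry directly to pressures.
P(O2) required for 7910 torr of NH3 = (5/4) × 7910 = 9888 torr; available 5920 torr, so O2 is limiting.
P(NH3) remaining = 7910 − (4/5) × 5920 = 3174 torr
P(gaseous products) = (4+6)/5 × 5920 = 11840 torr
P_total at 447 °C = 3174 + 11840 = 15010 torr
Scaling to 309 °C: P = 15010 × 582.15/720.15 = 12130 torr

12100 torr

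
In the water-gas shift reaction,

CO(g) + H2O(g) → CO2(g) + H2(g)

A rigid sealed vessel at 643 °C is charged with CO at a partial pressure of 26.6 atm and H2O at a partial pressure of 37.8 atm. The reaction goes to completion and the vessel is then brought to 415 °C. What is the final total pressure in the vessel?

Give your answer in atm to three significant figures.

Because the vessel is rigid and T is held at 643 °C, work the stoichiometry in partial pressures (P_i = n_iRT/V).
P(H2O) required for 26.6 atm of CO = (1/1) × 26.6 = 26.60 atm; available 37.8 atm, so CO is limiting.
P(H2O) remaining = 37.8 − (1/1) × 26.6 = 11.20 atm
P(gaseous products) = (1+1)/1 × 26.6 = 53.20 atm
P_total at 643 °C = 11.20 + 53.20 = 64.40 atm
Scaling to 415 °C: P = 64.40 × 688.15/916.15 = 48.37 atm

48.4 atm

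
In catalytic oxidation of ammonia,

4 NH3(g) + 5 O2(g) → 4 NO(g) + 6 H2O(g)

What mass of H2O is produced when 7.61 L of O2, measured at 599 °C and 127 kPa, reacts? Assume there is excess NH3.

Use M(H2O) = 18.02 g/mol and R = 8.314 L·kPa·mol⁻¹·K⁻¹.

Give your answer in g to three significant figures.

n(O2) = PV/RT = (127 × 7.61) / (8.314 × 872.15) = 0.1333 mol
n(H2O) = (6/5) × 0.1333 = 0.1600 mol
m(H2O) = 0.1600 × 18.02 = 2.883 g

2.88 g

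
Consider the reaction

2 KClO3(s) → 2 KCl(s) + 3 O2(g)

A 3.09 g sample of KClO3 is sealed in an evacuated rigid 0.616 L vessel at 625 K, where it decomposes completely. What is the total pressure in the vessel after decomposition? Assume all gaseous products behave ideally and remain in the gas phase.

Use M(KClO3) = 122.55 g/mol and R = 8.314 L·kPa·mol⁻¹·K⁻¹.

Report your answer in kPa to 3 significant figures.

319 kPa

n(KClO3) = 3.09 / 122.55 = 0.02521 mol
n(gas produced) = (3/2) × 0.02521 = 0.03782 mol
P = nRT/V = 0.03782 × 8.314 × 625 / 0.616 = 319.0 kPa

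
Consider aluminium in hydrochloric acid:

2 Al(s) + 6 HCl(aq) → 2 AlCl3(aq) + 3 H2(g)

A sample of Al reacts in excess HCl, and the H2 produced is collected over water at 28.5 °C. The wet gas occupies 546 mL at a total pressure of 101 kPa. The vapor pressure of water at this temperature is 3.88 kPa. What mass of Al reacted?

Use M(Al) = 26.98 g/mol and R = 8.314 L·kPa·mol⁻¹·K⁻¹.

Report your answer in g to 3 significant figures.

P(H2) = 101 − 3.88 = 97.12 kPa
n(H2) = PV/RT = (97.12 × 0.5460) / (8.314 × 301.65) = 0.02114 mol
n(Al) = (2/3) × 0.02114 = 0.01409 mol
m(Al) = 0.01409 × 26.98 = 0.3801 g

0.380 g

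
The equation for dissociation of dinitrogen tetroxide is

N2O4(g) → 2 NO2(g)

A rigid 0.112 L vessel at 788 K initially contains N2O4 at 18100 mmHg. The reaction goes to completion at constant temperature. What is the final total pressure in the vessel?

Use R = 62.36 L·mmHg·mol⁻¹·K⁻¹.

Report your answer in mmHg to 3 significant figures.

At constant T and V, P ∝ n(gas): 1 mol gas → 2 mol gas.
P_final = (2/1) × 18100 = 36200 mmHg

36200 mmHg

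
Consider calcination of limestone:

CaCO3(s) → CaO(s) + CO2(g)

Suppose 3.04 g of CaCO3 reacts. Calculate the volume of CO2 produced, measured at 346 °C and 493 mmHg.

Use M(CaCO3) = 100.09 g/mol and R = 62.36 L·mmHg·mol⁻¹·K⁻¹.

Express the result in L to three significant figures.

n(CaCO3) = 3.040 / 100.09 = 0.03037 mol
n(CO2) = (1/1) × 0.03037 = 0.03037 mol
V = nRT/P = 0.03037 × 62.36 × 619.15 / 493 = 2.378 L

2.38 L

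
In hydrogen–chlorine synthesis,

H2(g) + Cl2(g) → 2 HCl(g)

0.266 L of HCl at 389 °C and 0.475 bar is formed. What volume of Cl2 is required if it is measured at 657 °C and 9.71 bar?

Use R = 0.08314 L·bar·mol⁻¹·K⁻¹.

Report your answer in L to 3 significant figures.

0.00914 L

n(HCl) = PV/RT = (0.475 × 0.266) / (0.08314 × 662.15) = 0.002295 mol
n(Cl2) = (1/2) × 0.002295 = 0.001148 mol
V = nRT/P = 0.001148 × 0.08314 × 930.15 / 9.71 = 0.009143 L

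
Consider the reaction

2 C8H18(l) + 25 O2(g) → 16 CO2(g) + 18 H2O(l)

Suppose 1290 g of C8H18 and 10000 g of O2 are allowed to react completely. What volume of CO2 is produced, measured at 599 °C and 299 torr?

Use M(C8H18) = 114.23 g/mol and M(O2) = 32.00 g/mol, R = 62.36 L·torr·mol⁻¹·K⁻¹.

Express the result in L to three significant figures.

n(C8H18) = 1290 / 114.23 = 11.29 mol
n(O2) = 10000 / 32.00 = 312.5 mol
For 11.29 mol C8H18, stoichiometry requires (25/2) × 11.29 = 141.1 mol O2; 312.5 mol is available, so C8H18 is limiting.
n(CO2) = (16/2) × 11.29 = 90.32 mol
V(CO2) = nRT/P = 90.32 × 62.36 × 872.15 / 299 = 16430 L

16400 L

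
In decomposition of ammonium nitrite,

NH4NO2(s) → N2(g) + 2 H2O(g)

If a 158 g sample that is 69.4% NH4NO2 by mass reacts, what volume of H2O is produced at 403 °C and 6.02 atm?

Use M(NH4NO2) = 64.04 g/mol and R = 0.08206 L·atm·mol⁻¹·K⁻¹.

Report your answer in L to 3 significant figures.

mass of NH4NO2 = 158 × 69.4/100 = 109.7 g
n(NH4NO2) = 109.7 / 64.04 = 1.713 mol
n(H2O) = (2/1) × 1.713 = 3.426 mol
V = nRT/P = 3.426 × 0.08206 × 676.15 / 6.02 = 31.58 L

31.6 L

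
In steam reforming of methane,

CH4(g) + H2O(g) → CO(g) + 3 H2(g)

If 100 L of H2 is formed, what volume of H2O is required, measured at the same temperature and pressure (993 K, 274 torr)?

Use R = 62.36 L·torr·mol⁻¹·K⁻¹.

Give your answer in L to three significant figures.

33.3 L

At constant T and P, gas volumes are in the mole ratio: V(H2O) = (1/3) × 100 = 33.33 L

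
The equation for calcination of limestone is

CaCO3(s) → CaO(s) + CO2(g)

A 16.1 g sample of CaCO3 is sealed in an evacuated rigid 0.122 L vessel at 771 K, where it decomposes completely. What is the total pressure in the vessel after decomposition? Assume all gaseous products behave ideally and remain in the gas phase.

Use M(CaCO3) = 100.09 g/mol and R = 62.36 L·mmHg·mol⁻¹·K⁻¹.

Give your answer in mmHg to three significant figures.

63400 mmHg

n(CaCO3) = 16.1 / 100.09 = 0.1609 mol
n(gas produced) = (1/1) × 0.1609 = 0.1609 mol
P = nRT/V = 0.1609 × 62.36 × 771 / 0.122 = 63410 mmHg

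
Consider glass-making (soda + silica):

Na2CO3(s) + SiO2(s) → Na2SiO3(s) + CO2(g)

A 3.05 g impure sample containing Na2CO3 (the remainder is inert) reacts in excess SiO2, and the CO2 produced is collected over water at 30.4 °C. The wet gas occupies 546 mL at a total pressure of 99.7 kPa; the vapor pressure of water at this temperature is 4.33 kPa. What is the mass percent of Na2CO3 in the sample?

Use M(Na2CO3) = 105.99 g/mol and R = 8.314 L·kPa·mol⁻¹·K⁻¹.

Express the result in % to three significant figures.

71.7 %

P(CO2) = 99.7 − 4.33 = 95.37 kPa
n(CO2) = PV/RT = (95.37 × 0.5460) / (8.314 × 303.55) = 0.02063 mol
n(Na2CO3) = (1/1) × 0.02063 = 0.02063 mol
m(Na2CO3) = 0.02063 × 105.99 = 2.187 g
%Na2CO3 = 2.187 / 3.05 × 100 = 71.70%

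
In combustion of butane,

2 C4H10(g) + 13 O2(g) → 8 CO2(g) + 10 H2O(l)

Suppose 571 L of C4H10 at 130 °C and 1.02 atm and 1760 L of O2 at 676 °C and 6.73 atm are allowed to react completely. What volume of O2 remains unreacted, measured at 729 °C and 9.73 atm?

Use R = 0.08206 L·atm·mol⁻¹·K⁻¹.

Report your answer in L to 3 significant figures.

n(C4H10) = PV/RT = (1.02 × 571) / (0.08206 × 403.15) = 17.61 mol
n(O2) = PV/RT = (6.73 × 1760) / (0.08206 × 949.15) = 152.1 mol
For 17.61 mol C4H10, stoichiometry requires (13/2) × 17.61 = 114.5 mol O2; 152.1 mol is available, so C4H10 is limiting.
n(O2) consumed = (13/2) × 17.61 = 114.5 mol; remaining = 152.1 − 114.5 = 37.60 mol
V(O2) = nRT/P = 37.60 × 0.08206 × 1002.15 / 9.73 = 317.8 L

318 L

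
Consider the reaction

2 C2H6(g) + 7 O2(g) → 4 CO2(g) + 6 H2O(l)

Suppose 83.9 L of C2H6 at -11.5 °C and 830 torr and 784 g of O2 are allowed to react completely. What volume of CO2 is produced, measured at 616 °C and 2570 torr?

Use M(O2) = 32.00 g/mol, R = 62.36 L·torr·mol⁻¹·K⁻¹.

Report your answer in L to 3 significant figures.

n(C2H6) = PV/RT = (830 × 83.9) / (62.36 × 261.65) = 4.268 mol
n(O2) = 784 / 32.00 = 24.50 mol
For 4.268 mol C2H6, stoichiometry requires (7/2) × 4.268 = 14.94 mol O2; 24.50 mol is available, so C2H6 is limiting.
n(CO2) = (4/2) × 4.268 = 8.536 mol
V(CO2) = nRT/P = 8.536 × 62.36 × 889.15 / 2570 = 184.2 L

184 L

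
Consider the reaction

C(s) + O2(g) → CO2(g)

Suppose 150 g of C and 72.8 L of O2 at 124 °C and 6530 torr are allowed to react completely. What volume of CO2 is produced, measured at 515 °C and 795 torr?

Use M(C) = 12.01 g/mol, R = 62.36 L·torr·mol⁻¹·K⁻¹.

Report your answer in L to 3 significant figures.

n(C) = 150 / 12.01 = 12.49 mol
n(O2) = PV/RT = (6530 × 72.8) / (62.36 × 397.15) = 19.19 mol
For 12.49 mol C, stoichiometry requires (1/1) × 12.49 = 12.49 mol O2; 19.19 mol is available, so C is limiting.
n(CO2) = (1/1) × 12.49 = 12.49 mol
V(CO2) = nRT/P = 12.49 × 62.36 × 788.15 / 795 = 772.2 L

772 L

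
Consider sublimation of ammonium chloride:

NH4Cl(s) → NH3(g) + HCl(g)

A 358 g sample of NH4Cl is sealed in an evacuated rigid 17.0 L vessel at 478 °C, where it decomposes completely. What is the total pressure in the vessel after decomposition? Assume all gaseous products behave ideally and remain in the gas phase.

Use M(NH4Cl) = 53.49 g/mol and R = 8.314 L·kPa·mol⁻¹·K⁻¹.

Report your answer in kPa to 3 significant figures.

4920 kPa

n(NH4Cl) = 358 / 53.49 = 6.693 mol
n(gas produced) = (2/1) × 6.693 = 13.39 mol
P = nRT/V = 13.39 × 8.314 × 751.15 / 17.0 = 4919 kPa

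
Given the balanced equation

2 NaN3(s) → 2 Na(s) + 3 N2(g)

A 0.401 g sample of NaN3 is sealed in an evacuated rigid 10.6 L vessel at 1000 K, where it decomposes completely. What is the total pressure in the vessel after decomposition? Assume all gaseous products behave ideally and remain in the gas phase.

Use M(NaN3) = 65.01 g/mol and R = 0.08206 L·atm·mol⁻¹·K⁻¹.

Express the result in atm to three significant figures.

0.0716 atm

n(NaN3) = 0.401 / 65.01 = 0.006168 mol
n(gas produced) = (3/2) × 0.006168 = 0.009252 mol
P = nRT/V = 0.009252 × 0.08206 × 1000 / 10.6 = 0.07162 atm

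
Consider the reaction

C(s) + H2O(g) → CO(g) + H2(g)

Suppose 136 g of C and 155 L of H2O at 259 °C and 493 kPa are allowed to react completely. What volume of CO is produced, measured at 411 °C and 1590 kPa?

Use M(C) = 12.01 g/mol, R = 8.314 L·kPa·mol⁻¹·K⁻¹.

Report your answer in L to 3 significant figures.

40.5 L

n(C) = 136 / 12.01 = 11.32 mol
n(H2O) = PV/RT = (493 × 155) / (8.314 × 532.15) = 17.27 mol
For 11.32 mol C, stoichiometry requires (1/1) × 11.32 = 11.32 mol H2O; 17.27 mol is available, so C is limiting.
n(CO) = (1/1) × 11.32 = 11.32 mol
V(CO) = nRT/P = 11.32 × 8.314 × 684.15 / 1590 = 40.50 L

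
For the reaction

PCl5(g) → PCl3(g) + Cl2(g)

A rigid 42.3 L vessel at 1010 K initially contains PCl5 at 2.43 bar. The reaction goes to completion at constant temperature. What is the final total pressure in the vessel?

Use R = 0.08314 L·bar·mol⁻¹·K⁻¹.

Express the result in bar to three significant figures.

4.86 bar

At constant T and V, P ∝ n(gas): 1 mol gas → 2 mol gas.
P_final = (2/1) × 2.43 = 4.860 bar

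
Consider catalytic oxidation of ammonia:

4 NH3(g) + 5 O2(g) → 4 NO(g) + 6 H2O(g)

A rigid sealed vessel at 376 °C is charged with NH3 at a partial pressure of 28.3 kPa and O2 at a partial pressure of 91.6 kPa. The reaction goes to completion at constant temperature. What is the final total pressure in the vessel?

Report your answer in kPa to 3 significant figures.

At constant V, partial pressures at 376 °C are proportional to moles, so apply stoichiometry directly to pressures.
P(O2) required for 28.3 kPa of NH3 = (5/4) × 28.3 = 35.38 kPa; available 91.6 kPa, so NH3 is limiting.
P(O2) remaining = 91.6 − (5/4) × 28.3 = 56.22 kPa
P(gaseous products) = (4+6)/4 × 28.3 = 70.75 kPa
P_total at 376 °C = 56.22 + 70.75 = 127.0 kPa

127 kPa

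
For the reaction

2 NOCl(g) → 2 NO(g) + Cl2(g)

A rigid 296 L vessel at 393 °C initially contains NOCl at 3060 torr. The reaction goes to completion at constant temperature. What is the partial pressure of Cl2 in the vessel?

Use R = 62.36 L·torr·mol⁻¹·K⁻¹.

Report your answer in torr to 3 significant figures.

n(NOCl)₀ = PV/RT = (3060 × 296) / (62.36 × 666.15) = 21.80 mol
n(Cl2) = (1/2) × 21.80 = 10.90 mol
P(Cl2) = nRT/V = 10.90 × 62.36 × 666.15 / 296 = 1530 torr

1530 torr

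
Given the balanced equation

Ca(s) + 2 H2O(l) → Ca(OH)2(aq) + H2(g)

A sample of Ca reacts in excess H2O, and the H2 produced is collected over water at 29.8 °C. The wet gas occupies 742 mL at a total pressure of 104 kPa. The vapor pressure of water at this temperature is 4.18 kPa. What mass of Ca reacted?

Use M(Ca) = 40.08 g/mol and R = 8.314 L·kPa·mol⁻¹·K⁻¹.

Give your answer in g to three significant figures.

1.18 g

P(H2) = 104 − 4.18 = 99.82 kPa
n(H2) = PV/RT = (99.82 × 0.7420) / (8.314 × 302.95) = 0.02941 mol
n(Ca) = (1/1) × 0.02941 = 0.02941 mol
m(Ca) = 0.02941 × 40.08 = 1.179 g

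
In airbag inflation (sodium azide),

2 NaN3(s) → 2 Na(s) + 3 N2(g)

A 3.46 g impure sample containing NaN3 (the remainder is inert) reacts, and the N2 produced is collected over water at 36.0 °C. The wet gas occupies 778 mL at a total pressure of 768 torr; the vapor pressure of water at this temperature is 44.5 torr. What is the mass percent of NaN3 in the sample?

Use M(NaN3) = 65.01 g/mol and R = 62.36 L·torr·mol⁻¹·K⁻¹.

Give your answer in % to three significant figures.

36.6 %

P(N2) = 768 − 44.5 = 723.5 torr
n(N2) = PV/RT = (723.5 × 0.7780) / (62.36 × 309.15) = 0.02920 mol
n(NaN3) = (2/3) × 0.02920 = 0.01947 mol
m(NaN3) = 0.01947 × 65.01 = 1.266 g
%NaN3 = 1.266 / 3.46 × 100 = 36.59%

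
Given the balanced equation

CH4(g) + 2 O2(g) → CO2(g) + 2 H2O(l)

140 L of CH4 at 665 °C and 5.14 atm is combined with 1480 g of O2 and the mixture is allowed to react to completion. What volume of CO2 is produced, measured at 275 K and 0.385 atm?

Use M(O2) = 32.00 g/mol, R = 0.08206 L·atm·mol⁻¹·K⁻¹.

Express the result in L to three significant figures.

n(CH4) = PV/RT = (5.14 × 140) / (0.08206 × 938.15) = 9.347 mol
n(O2) = 1480 / 32.00 = 46.25 mol
For 9.347 mol CH4, stoichiometry requires (2/1) × 9.347 = 18.69 mol O2; 46.25 mol is available, so CH4 is limiting.
n(CO2) = (1/1) × 9.347 = 9.347 mol
V(CO2) = nRT/P = 9.347 × 0.08206 × 275 / 0.385 = 547.9 L

548 L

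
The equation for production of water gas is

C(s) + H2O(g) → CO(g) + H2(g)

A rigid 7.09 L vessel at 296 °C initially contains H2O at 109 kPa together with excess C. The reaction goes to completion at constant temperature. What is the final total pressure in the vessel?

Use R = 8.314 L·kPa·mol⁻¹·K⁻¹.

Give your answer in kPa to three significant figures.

Since T and V are fixed, P_final/P_initial = n_final/n_initial = 2/1.
P_final = (2/1) × 109 = 218.0 kPa

218 kPa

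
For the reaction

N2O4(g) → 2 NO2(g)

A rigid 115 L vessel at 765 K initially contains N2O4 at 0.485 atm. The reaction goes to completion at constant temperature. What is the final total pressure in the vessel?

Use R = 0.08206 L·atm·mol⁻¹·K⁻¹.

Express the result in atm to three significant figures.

Rigid vessel, constant T ⇒ P scales with total gas moles (1 → 2).
P_final = (2/1) × 0.485 = 0.9700 atm

0.970 atm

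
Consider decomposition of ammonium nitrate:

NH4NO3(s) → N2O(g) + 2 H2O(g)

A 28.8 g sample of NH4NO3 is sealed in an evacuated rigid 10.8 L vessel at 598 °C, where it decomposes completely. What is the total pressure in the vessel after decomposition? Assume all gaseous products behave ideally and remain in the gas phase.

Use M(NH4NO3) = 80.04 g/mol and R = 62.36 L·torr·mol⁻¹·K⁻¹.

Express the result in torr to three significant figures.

n(NH4NO3) = 28.8 / 80.04 = 0.3598 mol
n(gas produced) = (3/1) × 0.3598 = 1.079 mol
P = nRT/V = 1.079 × 62.36 × 871.15 / 10.8 = 5427 torr

5430 torr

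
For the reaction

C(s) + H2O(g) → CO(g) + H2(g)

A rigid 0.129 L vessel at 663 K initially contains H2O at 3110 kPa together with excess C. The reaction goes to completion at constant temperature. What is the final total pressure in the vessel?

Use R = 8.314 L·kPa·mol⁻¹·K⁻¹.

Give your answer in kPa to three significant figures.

Rigid vessel, constant T ⇒ P scales with total gas moles (1 → 2).
P_final = (2/1) × 3110 = 6220 kPa

6220 kPa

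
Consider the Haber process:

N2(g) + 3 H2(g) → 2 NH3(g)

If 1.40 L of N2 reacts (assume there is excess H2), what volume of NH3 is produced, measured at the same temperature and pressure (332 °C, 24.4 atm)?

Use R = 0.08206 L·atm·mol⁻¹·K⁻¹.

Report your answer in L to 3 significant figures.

2.80 L

At constant T and P, gas volumes are in the mole ratio: V(NH3) = (2/1) × 1.40 = 2.800 L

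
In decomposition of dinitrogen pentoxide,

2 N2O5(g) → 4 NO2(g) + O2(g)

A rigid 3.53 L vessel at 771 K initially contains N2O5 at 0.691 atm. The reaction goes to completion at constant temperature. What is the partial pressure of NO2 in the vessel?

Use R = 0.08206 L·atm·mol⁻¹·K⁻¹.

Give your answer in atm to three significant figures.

n(N2O5)₀ = PV/RT = (0.691 × 3.53) / (0.08206 × 771) = 0.03855 mol
n(NO2) = (4/2) × 0.03855 = 0.07710 mol
P(NO2) = nRT/V = 0.07710 × 0.08206 × 771 / 3.53 = 1.382 atm

1.38 atm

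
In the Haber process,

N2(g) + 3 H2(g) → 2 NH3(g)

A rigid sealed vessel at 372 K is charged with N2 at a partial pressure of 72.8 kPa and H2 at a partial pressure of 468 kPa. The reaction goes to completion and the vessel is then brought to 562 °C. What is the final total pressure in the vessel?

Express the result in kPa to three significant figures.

887 kPa

At constant V, partial pressures at 372 K are proportional to moles, so apply stoichiometry directly to pressures.
P(H2) required for 72.8 kPa of N2 = (3/1) × 72.8 = 218.4 kPa; available 468 kPa, so N2 is limiting.
P(H2) remaining = 468 − (3/1) × 72.8 = 249.6 kPa
P(gaseous products) = (2)/1 × 72.8 = 145.6 kPa
P_total at 372 K = 249.6 + 145.6 = 395.2 kPa
Scaling to 562 °C: P = 395.2 × 835.15/372 = 887.2 kPa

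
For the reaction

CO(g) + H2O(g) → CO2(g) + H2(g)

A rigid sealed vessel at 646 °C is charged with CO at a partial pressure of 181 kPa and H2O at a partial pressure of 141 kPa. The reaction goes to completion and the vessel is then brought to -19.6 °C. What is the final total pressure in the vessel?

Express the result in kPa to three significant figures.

88.8 kPa

With V and T fixed, P_i ∝ n_i, so the mole ratios apply directly to partial pressures at 646 °C.
P(H2O) required for 181 kPa of CO = (1/1) × 181 = 181.0 kPa; available 141 kPa, so H2O is limiting.
P(CO) remaining = 181 − (1/1) × 141 = 40.00 kPa
P(gaseous products) = (1+1)/1 × 141 = 282.0 kPa
P_total at 646 °C = 40.00 + 282.0 = 322.0 kPa
Scaling to -19.6 °C: P = 322.0 × 253.55/919.15 = 88.82 kPa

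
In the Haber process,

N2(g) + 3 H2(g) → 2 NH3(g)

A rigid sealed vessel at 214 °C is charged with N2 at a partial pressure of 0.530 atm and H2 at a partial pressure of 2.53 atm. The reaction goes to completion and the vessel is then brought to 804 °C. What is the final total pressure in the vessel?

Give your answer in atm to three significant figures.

At constant V, partial pressures at 214 °C are proportional to moles, so apply stoichiometry directly to pressures.
P(H2) required for 0.530 atm of N2 = (3/1) × 0.530 = 1.590 atm; available 2.53 atm, so N2 is limiting.
P(H2) remaining = 2.53 − (3/1) × 0.530 = 0.9400 atm
P(gaseous products) = (2)/1 × 0.530 = 1.060 atm
P_total at 214 °C = 0.9400 + 1.060 = 2.000 atm
Scaling to 804 °C: P = 2.000 × 1077.15/487.15 = 4.422 atm

4.42 atm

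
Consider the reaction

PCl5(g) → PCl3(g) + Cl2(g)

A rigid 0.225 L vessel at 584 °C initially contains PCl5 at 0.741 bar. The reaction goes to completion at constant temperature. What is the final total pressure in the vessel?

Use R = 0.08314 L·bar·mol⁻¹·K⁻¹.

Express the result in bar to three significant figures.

1.48 bar

Since T and V are fixed, P_final/P_initial = n_final/n_initial = 2/1.
P_final = (2/1) × 0.741 = 1.482 bar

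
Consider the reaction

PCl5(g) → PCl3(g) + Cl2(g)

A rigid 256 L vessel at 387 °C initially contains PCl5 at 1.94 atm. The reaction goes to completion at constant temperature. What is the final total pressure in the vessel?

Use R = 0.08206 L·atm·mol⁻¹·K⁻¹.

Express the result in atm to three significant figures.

At constant T and V, P ∝ n(gas): 1 mol gas → 2 mol gas.
P_final = (2/1) × 1.94 = 3.880 atm

3.88 atm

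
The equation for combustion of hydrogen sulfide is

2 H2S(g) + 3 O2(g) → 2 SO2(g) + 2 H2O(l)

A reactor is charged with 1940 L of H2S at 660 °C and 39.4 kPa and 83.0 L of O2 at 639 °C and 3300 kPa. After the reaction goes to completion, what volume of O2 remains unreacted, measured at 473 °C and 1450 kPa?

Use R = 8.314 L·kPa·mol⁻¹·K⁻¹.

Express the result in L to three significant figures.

91.3 L

n(H2S) = PV/RT = (39.4 × 1940) / (8.314 × 933.15) = 9.852 mol
n(O2) = PV/RT = (3300 × 83.0) / (8.314 × 912.15) = 36.12 mol
For 9.852 mol H2S, stoichiometry requires (3/2) × 9.852 = 14.78 mol O2; 36.12 mol is available, so H2S is limiting.
n(O2) consumed = (3/2) × 9.852 = 14.78 mol; remaining = 36.12 − 14.78 = 21.34 mol
V(O2) = nRT/P = 21.34 × 8.314 × 746.15 / 1450 = 91.30 L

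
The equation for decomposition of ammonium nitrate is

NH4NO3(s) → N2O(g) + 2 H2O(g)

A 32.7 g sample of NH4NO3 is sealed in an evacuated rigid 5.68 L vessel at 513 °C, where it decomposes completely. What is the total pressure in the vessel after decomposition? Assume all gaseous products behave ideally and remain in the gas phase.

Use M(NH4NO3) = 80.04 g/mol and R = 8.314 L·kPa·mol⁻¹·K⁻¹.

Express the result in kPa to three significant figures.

1410 kPa

n(NH4NO3) = 32.7 / 80.04 = 0.4085 mol
n(gas produced) = (3/1) × 0.4085 = 1.225 mol
P = nRT/V = 1.225 × 8.314 × 786.15 / 5.68 = 1410 kPa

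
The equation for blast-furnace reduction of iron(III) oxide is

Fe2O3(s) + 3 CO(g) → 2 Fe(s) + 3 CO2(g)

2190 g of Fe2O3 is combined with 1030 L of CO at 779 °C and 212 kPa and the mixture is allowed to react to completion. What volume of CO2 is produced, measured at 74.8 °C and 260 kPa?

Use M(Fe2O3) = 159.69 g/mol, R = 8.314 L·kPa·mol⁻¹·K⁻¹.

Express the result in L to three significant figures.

278 L

n(Fe2O3) = 2190 / 159.69 = 13.71 mol
n(CO) = PV/RT = (212 × 1030) / (8.314 × 1052.15) = 24.96 mol
For 13.71 mol Fe2O3, stoichiometry requires (3/1) × 13.71 = 41.13 mol CO; 24.96 mol is available, so CO is limiting.
n(CO2) = (3/3) × 24.96 = 24.96 mol
V(CO2) = nRT/P = 24.96 × 8.314 × 347.95 / 260 = 277.7 L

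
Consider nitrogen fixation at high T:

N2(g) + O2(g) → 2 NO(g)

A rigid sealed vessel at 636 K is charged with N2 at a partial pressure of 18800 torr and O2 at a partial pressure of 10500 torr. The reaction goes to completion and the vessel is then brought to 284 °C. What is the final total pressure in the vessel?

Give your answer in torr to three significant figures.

25700 torr

Because the vessel is rigid and T is held at 636 K, work the stoichiometry in partial pressures (P_i = n_iRT/V).
P(O2) required for 18800 torr of N2 = (1/1) × 18800 = 18800 torr; available 10500 torr, so O2 is limiting.
P(N2) remaining = 18800 − (1/1) × 10500 = 8300 torr
P(gaseous products) = (2)/1 × 10500 = 21000 torr
P_total at 636 K = 8300 + 21000 = 29300 torr
Scaling to 284 °C: P = 29300 × 557.15/636 = 25670 torr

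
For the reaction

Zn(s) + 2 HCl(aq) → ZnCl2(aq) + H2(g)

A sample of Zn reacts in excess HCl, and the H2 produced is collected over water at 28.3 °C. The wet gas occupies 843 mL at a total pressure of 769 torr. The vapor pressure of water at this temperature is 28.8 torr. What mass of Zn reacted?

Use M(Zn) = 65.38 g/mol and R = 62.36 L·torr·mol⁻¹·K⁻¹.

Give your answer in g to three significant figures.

P(H2) = 769 − 28.8 = 740.2 torr
n(H2) = PV/RT = (740.2 × 0.8430) / (62.36 × 301.45) = 0.03319 mol
n(Zn) = (1/1) × 0.03319 = 0.03319 mol
m(Zn) = 0.03319 × 65.38 = 2.170 g

2.17 g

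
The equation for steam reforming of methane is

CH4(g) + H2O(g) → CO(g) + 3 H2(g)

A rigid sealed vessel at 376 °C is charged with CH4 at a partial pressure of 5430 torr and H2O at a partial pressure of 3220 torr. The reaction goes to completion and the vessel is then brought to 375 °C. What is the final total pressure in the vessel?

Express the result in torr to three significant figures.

15100 torr

With V and T fixed, P_i ∝ n_i, so the mole ratios apply directly to partial pressures at 376 °C.
P(H2O) required for 5430 torr of CH4 = (1/1) × 5430 = 5430 torr; available 3220 torr, so H2O is limiting.
P(CH4) remaining = 5430 − (1/1) × 3220 = 2210 torr
P(gaseous products) = (1+3)/1 × 3220 = 12880 torr
P_total at 376 °C = 2210 + 12880 = 15090 torr
Scaling to 375 °C: P = 15090 × 648.15/649.15 = 15070 torr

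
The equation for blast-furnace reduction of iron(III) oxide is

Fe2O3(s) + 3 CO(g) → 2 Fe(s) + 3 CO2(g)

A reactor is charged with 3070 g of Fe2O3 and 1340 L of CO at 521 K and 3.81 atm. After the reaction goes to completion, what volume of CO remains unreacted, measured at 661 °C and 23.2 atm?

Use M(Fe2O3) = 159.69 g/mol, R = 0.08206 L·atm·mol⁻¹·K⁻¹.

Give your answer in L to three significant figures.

n(Fe2O3) = 3070 / 159.69 = 19.22 mol
n(CO) = PV/RT = (3.81 × 1340) / (0.08206 × 521) = 119.4 mol
For 19.22 mol Fe2O3, stoichiometry requires (3/1) × 19.22 = 57.66 mol CO; 119.4 mol is available, so Fe2O3 is limiting.
n(CO) consumed = (3/1) × 19.22 = 57.66 mol; remaining = 119.4 − 57.66 = 61.74 mol
V(CO) = nRT/P = 61.74 × 0.08206 × 934.15 / 23.2 = 204.0 L

204 L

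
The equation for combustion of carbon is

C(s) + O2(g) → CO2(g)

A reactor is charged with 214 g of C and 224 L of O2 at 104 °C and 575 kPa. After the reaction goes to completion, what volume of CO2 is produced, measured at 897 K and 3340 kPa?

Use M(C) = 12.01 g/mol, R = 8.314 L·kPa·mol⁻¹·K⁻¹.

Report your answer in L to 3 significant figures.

39.8 L

n(C) = 214 / 12.01 = 17.82 mol
n(O2) = PV/RT = (575 × 224) / (8.314 × 377.15) = 41.08 mol
For 17.82 mol C, stoichiometry requires (1/1) × 17.82 = 17.82 mol O2; 41.08 mol is available, so C is limiting.
n(CO2) = (1/1) × 17.82 = 17.82 mol
V(CO2) = nRT/P = 17.82 × 8.314 × 897 / 3340 = 39.79 L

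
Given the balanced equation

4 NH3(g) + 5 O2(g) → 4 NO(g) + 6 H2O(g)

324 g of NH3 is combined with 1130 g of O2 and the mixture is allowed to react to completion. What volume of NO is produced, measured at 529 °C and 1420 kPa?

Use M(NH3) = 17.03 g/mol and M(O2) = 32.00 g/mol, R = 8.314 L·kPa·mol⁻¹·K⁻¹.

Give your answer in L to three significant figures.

n(NH3) = 324 / 17.03 = 19.03 mol
n(O2) = 1130 / 32.00 = 35.31 mol
For 19.03 mol NH3, stoichiometry requires (5/4) × 19.03 = 23.79 mol O2; 35.31 mol is available, so NH3 is limiting.
n(NO) = (4/4) × 19.03 = 19.03 mol
V(NO) = nRT/P = 19.03 × 8.314 × 802.15 / 1420 = 89.37 L

89.4 L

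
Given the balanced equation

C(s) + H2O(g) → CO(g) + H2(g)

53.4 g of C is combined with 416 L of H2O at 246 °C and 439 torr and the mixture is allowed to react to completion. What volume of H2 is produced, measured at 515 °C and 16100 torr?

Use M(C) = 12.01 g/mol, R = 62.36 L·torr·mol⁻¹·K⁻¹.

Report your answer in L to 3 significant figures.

13.6 L

n(C) = 53.4 / 12.01 = 4.446 mol
n(H2O) = PV/RT = (439 × 416) / (62.36 × 519.15) = 5.641 mol
For 4.446 mol C, stoichiometry requires (1/1) × 4.446 = 4.446 mol H2O; 5.641 mol is available, so C is limiting.
n(H2) = (1/1) × 4.446 = 4.446 mol
V(H2) = nRT/P = 4.446 × 62.36 × 788.15 / 16100 = 13.57 L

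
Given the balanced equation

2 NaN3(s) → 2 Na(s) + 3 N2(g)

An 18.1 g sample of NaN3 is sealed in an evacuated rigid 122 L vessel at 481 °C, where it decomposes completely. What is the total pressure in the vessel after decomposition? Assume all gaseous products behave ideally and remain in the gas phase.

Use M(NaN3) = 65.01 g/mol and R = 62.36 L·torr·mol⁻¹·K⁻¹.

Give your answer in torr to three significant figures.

161 torr

n(NaN3) = 18.1 / 65.01 = 0.2784 mol
n(gas produced) = (3/2) × 0.2784 = 0.4176 mol
P = nRT/V = 0.4176 × 62.36 × 754.15 / 122 = 161.0 torr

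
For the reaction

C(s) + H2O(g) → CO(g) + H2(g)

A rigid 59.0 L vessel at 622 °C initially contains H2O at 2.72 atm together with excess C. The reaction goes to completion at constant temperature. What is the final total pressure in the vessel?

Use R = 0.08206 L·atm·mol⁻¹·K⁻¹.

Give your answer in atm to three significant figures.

Since T and V are fixed, P_final/P_initial = n_final/n_initial = 2/1.
P_final = (2/1) × 2.72 = 5.440 atm

5.44 atm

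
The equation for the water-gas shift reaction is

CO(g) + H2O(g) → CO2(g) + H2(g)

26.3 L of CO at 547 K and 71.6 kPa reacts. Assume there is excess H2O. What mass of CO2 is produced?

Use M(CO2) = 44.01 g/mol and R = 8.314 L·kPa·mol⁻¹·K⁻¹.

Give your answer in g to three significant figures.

n(CO) = PV/RT = (71.6 × 26.3) / (8.314 × 547) = 0.4141 mol
n(CO2) = (1/1) × 0.4141 = 0.4141 mol
m(CO2) = 0.4141 × 44.01 = 18.22 g

18.2 g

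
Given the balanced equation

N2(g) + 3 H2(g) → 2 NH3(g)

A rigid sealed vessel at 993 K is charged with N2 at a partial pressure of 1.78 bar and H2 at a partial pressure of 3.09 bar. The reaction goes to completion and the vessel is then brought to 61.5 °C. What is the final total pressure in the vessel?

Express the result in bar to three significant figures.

0.947 bar

Because the vessel is rigid and T is held at 993 K, work the stoichiometry in partial pressures (P_i = n_iRT/V).
P(H2) required for 1.78 bar of N2 = (3/1) × 1.78 = 5.340 bar; available 3.09 bar, so H2 is limiting.
P(N2) remaining = 1.78 − (1/3) × 3.09 = 0.7500 bar
P(gaseous products) = (2)/3 × 3.09 = 2.060 bar
P_total at 993 K = 0.7500 + 2.060 = 2.810 bar
Scaling to 61.5 °C: P = 2.810 × 334.65/993 = 0.9470 bar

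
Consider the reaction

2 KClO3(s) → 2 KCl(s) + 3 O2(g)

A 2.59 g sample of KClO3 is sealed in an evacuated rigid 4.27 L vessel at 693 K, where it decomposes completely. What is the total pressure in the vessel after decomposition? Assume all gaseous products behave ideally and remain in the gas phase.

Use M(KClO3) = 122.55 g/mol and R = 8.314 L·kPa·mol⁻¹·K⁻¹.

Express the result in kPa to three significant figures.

42.8 kPa

n(KClO3) = 2.59 / 122.55 = 0.02113 mol
n(gas produced) = (3/2) × 0.02113 = 0.03170 mol
P = nRT/V = 0.03170 × 8.314 × 693 / 4.27 = 42.77 kPa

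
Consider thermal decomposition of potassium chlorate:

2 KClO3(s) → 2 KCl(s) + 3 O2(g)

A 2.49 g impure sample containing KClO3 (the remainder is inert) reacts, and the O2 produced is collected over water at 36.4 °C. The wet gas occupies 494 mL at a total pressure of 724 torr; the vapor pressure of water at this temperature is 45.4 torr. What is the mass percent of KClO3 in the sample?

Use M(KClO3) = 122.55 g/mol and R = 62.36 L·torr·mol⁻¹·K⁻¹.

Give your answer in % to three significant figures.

57.0 %

P(O2) = 724 − 45.4 = 678.6 torr
n(O2) = PV/RT = (678.6 × 0.4940) / (62.36 × 309.55) = 0.01737 mol
n(KClO3) = (2/3) × 0.01737 = 0.01158 mol
m(KClO3) = 0.01158 × 122.55 = 1.419 g
%KClO3 = 1.419 / 2.49 × 100 = 56.99%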